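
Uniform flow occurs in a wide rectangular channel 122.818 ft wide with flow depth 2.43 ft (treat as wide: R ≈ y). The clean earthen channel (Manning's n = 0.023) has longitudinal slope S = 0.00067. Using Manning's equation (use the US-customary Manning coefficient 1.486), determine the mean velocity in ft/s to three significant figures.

A = b·y = 122.818 × 2.43 = 298.4 ft²
Wide channel: R ≈ y = 2.43 ft
Q = (1.486/n)·A·R^(2/3)·S^(1/2) = (1.486/0.023) × 298.4 × 2.430^(2/3) × 0.00067^(1/2) = 902.1 ft³/s
V = Q/A = 902.1/298.4 = 3.023 ft/s

3.02 ft/s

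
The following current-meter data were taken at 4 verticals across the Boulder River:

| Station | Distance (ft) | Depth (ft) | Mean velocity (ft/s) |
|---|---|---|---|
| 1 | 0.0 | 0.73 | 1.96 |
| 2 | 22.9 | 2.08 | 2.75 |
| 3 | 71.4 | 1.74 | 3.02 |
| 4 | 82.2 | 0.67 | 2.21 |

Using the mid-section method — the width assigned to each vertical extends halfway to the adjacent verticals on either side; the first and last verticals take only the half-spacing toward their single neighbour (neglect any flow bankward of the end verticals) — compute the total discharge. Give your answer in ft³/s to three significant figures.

384 ft³/s

w_1 = (22.9 − 0.0)/2 = 11.45 ft; q_1 = 1.96 × 0.73 × 11.45 = 16.38 ft³/s
w_2 = (71.4 − 0.0)/2 = 35.7 ft; q_2 = 2.75 × 2.08 × 35.7 = 204.2 ft³/s
w_3 = (82.2 − 22.9)/2 = 29.65 ft; q_3 = 3.02 × 1.74 × 29.65 = 155.8 ft³/s
w_4 = (82.2 − 71.4)/2 = 5.4 ft; q_4 = 2.21 × 0.67 × 5.4 = 7.996 ft³/s
Q = Σ qᵢ = 384.4 ft³/s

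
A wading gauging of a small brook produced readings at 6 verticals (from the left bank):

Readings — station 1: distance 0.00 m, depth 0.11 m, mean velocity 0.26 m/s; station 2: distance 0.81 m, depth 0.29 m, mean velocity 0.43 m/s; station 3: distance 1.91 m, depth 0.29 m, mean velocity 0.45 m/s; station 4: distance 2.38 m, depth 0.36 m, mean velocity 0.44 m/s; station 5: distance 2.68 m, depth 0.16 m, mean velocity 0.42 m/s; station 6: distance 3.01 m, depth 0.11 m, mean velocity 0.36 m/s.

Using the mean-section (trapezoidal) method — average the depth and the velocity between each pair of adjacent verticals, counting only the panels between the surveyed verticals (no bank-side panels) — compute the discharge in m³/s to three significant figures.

0.315 m³/s

Panel 1-2: Δb = 0.81 m, d̄ = (0.11+0.29)/2 = 0.2, v̄ = (0.26+0.43)/2 = 0.345 → q = 0.81×0.2×0.345 = 0.05589 m³/s
Panel 2-3: Δb = 1.1 m, d̄ = (0.29+0.29)/2 = 0.29, v̄ = (0.43+0.45)/2 = 0.44 → q = 1.1×0.29×0.44 = 0.1404 m³/s
Panel 3-4: Δb = 0.47 m, d̄ = (0.29+0.36)/2 = 0.325, v̄ = (0.45+0.44)/2 = 0.445 → q = 0.47×0.325×0.445 = 0.06797 m³/s
Panel 4-5: Δb = 0.3 m, d̄ = (0.36+0.16)/2 = 0.26, v̄ = (0.44+0.42)/2 = 0.43 → q = 0.3×0.26×0.43 = 0.03354 m³/s
Panel 5-6: Δb = 0.33 m, d̄ = (0.16+0.11)/2 = 0.135, v̄ = (0.42+0.36)/2 = 0.39 → q = 0.33×0.135×0.39 = 0.01737 m³/s
Q = Σ q = 0.3151 m³/s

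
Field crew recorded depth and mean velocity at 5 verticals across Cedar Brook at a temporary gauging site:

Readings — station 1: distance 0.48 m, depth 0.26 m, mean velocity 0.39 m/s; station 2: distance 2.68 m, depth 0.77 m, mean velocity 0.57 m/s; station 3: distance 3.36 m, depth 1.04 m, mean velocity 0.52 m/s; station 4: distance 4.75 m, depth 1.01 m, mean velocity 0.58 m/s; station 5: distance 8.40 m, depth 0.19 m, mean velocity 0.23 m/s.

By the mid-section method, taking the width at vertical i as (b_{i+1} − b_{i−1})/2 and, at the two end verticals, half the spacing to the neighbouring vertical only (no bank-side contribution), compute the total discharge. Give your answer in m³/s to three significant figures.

w_1 = (2.68 − 0.48)/2 = 1.1 m; q_1 = 0.39 × 0.26 × 1.1 = 0.1115 m³/s
w_2 = (3.36 − 0.48)/2 = 1.44 m; q_2 = 0.57 × 0.77 × 1.44 = 0.6320 m³/s
w_3 = (4.75 − 2.68)/2 = 1.035 m; q_3 = 0.52 × 1.04 × 1.035 = 0.5597 m³/s
w_4 = (8.40 − 3.36)/2 = 2.52 m; q_4 = 0.58 × 1.01 × 2.52 = 1.476 m³/s
w_5 = (8.40 − 4.75)/2 = 1.825 m; q_5 = 0.23 × 0.19 × 1.825 = 0.07975 m³/s
Q = Σ qᵢ = 2.859 m³/s

2.86 m³/s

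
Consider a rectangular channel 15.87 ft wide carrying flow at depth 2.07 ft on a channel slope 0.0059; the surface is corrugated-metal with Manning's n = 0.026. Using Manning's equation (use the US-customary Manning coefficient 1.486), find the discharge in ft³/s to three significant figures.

201 ft³/s

A = b·y = 15.87 × 2.07 = 32.85 ft²
P = b + 2y = 15.87 + 2×2.07 = 20.01 ft
R = A/P = 32.85/20.01 = 1.642 ft
Q = (1.486/n)·A·R^(2/3)·S^(1/2) = (1.486/0.026) × 32.85 × 1.642^(2/3) × 0.0059^(1/2) = 200.7 ft³/s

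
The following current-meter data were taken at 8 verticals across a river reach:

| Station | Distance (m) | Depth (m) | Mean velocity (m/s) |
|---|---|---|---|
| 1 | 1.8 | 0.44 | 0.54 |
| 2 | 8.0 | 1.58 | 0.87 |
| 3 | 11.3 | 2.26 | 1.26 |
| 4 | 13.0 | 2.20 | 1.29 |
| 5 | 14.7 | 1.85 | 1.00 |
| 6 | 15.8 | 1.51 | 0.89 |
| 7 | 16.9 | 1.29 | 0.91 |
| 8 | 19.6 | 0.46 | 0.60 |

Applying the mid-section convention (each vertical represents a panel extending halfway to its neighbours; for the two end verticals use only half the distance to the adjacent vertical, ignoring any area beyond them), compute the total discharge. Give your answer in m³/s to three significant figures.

25.9 m³/s

w_1 = (8.0 − 1.8)/2 = 3.1 m; q_1 = 0.54 × 0.44 × 3.1 = 0.7366 m³/s
w_2 = (11.3 − 1.8)/2 = 4.75 m; q_2 = 0.87 × 1.58 × 4.75 = 6.529 m³/s
w_3 = (13.0 − 8.0)/2 = 2.5 m; q_3 = 1.26 × 2.26 × 2.5 = 7.119 m³/s
w_4 = (14.7 − 11.3)/2 = 1.7 m; q_4 = 1.29 × 2.20 × 1.7 = 4.825 m³/s
w_5 = (15.8 − 13.0)/2 = 1.4 m; q_5 = 1.00 × 1.85 × 1.4 = 2.590 m³/s
w_6 = (16.9 − 14.7)/2 = 1.1 m; q_6 = 0.89 × 1.51 × 1.1 = 1.478 m³/s
w_7 = (19.6 − 15.8)/2 = 1.9 m; q_7 = 0.91 × 1.29 × 1.9 = 2.230 m³/s
w_8 = (19.6 − 16.9)/2 = 1.35 m; q_8 = 0.60 × 0.46 × 1.35 = 0.3726 m³/s
Q = Σ qᵢ = 25.88 m³/s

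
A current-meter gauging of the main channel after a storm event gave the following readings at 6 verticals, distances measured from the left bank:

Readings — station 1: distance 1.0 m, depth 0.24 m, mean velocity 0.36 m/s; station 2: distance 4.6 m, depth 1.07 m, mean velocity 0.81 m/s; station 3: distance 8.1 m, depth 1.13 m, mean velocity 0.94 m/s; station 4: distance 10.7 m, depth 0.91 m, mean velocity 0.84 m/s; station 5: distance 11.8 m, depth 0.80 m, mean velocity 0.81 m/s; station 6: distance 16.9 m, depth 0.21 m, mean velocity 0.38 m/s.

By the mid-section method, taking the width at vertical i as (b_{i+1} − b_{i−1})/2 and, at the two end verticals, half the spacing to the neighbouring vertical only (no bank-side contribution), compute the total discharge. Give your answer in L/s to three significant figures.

w_1 = (4.6 − 1.0)/2 = 1.8 m; q_1 = 0.36 × 0.24 × 1.8 = 0.1555 m³/s
w_2 = (8.1 − 1.0)/2 = 3.55 m; q_2 = 0.81 × 1.07 × 3.55 = 3.077 m³/s
w_3 = (10.7 − 4.6)/2 = 3.05 m; q_3 = 0.94 × 1.13 × 3.05 = 3.240 m³/s
w_4 = (11.8 − 8.1)/2 = 1.85 m; q_4 = 0.84 × 0.91 × 1.85 = 1.414 m³/s
w_5 = (16.9 − 10.7)/2 = 3.1 m; q_5 = 0.81 × 0.80 × 3.1 = 2.009 m³/s
w_6 = (16.9 − 11.8)/2 = 2.55 m; q_6 = 0.38 × 0.21 × 2.55 = 0.2035 m³/s
Q = Σ qᵢ = 10.10 m³/s
= 10.10 × 1000 = 10100 L/s

10100 L/s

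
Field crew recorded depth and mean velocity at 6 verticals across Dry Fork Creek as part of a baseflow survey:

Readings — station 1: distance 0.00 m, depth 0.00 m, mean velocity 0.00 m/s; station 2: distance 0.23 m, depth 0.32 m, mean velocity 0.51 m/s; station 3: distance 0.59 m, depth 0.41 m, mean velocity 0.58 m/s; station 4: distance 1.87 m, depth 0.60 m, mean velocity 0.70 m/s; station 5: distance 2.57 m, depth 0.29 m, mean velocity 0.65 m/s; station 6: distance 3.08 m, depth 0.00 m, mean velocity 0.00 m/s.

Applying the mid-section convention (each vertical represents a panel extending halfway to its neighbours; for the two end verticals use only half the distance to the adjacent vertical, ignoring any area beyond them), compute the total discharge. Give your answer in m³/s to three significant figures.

w_2 = (0.59 − 0.00)/2 = 0.295 m; q_2 = 0.51 × 0.32 × 0.295 = 0.04814 m³/s
w_3 = (1.87 − 0.23)/2 = 0.82 m; q_3 = 0.58 × 0.41 × 0.82 = 0.1950 m³/s
w_4 = (2.57 − 0.59)/2 = 0.99 m; q_4 = 0.70 × 0.60 × 0.99 = 0.4158 m³/s
w_5 = (3.08 − 1.87)/2 = 0.605 m; q_5 = 0.65 × 0.29 × 0.605 = 0.1140 m³/s
Stations 1, 6 contribute zero (depth or velocity is 0).
Q = Σ qᵢ = 0.7730 m³/s

0.773 m³/s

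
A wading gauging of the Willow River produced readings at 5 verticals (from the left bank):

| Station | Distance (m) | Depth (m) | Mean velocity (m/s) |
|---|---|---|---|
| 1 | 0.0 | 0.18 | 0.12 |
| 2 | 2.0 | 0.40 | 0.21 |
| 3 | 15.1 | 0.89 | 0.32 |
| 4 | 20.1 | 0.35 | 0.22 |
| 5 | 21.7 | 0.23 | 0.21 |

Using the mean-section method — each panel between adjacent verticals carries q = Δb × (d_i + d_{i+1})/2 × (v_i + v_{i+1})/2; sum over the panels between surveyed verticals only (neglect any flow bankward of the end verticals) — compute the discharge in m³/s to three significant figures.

Panel 1-2: Δb = 2 m, d̄ = (0.18+0.40)/2 = 0.29, v̄ = (0.12+0.21)/2 = 0.165 → q = 2×0.29×0.165 = 0.09570 m³/s
Panel 2-3: Δb = 13.1 m, d̄ = (0.40+0.89)/2 = 0.645, v̄ = (0.21+0.32)/2 = 0.265 → q = 13.1×0.645×0.265 = 2.239 m³/s
Panel 3-4: Δb = 5 m, d̄ = (0.89+0.35)/2 = 0.62, v̄ = (0.32+0.22)/2 = 0.27 → q = 5×0.62×0.27 = 0.8370 m³/s
Panel 4-5: Δb = 1.6 m, d̄ = (0.35+0.23)/2 = 0.29, v̄ = (0.22+0.21)/2 = 0.215 → q = 1.6×0.29×0.215 = 0.09976 m³/s
Q = Σ q = 3.272 m³/s

3.27 m³/s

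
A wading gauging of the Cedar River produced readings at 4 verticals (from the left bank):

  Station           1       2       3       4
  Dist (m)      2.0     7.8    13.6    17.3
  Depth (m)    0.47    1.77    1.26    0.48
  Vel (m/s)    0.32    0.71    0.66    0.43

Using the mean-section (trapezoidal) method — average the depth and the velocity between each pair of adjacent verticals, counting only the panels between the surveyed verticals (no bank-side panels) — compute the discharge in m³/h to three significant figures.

40000 m³/h

Panel 1-2: Δb = 5.8 m, d̄ = (0.47+1.77)/2 = 1.12, v̄ = (0.32+0.71)/2 = 0.515 → q = 5.8×1.12×0.515 = 3.345 m³/s
Panel 2-3: Δb = 5.8 m, d̄ = (1.77+1.26)/2 = 1.515, v̄ = (0.71+0.66)/2 = 0.685 → q = 5.8×1.515×0.685 = 6.019 m³/s
Panel 3-4: Δb = 3.7 m, d̄ = (1.26+0.48)/2 = 0.87, v̄ = (0.66+0.43)/2 = 0.545 → q = 3.7×0.87×0.545 = 1.754 m³/s
Q = Σ q = 11.12 m³/s
= 11.12 × 3600 = 40030 m³/h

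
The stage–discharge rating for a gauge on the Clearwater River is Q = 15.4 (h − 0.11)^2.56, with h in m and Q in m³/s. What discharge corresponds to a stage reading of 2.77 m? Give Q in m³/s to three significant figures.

188 m³/s

Q = 15.4 × (2.77 − 0.11)^2.56 = 15.4 × 2.66^2.56 = 188.5 m³/s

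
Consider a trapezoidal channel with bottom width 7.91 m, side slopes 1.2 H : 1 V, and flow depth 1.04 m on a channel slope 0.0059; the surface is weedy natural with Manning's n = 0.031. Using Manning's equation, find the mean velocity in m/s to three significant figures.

2.23 m/s

A = (b + z·y)·y = (7.91 + 1.2×1.04)×1.04 = 9.524 m²
P = b + 2y√(1+z²) = 7.91 + 2×1.04×√(1+1.2²) = 11.16 m
R = A/P = 9.524/11.16 = 0.8535 m
Q = (1/n)·A·R^(2/3)·S^(1/2) = (1/0.031) × 9.524 × 0.8535^(2/3) × 0.0059^(1/2) = 21.23 m³/s
V = Q/A = 21.23/9.524 = 2.229 m/s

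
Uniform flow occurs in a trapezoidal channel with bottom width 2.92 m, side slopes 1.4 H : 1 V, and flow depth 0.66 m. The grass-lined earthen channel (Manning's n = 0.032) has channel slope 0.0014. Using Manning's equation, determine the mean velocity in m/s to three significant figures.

A = (b + z·y)·y = (2.92 + 1.4×0.66)×0.66 = 2.537 m²
P = b + 2y√(1+z²) = 2.92 + 2×0.66×√(1+1.4²) = 5.191 m
R = A/P = 2.537/5.191 = 0.4887 m
Q = (1/n)·A·R^(2/3)·S^(1/2) = (1/0.032) × 2.537 × 0.4887^(2/3) × 0.0014^(1/2) = 1.841 m³/s
V = Q/A = 1.841/2.537 = 0.7255 m/s

0.725 m/s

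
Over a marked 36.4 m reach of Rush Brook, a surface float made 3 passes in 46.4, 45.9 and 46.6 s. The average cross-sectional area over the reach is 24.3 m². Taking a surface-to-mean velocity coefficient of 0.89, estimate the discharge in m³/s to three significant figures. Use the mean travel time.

17.0 m³/s

t̄ = (46.4 + 45.9 + 46.6) / 3 = 46.3 s
v_surface = L / t̄ = 36.4 / 46.3 = 0.7862 m/s
v_mean = 0.89 × 0.7862 = 0.6997 m/s
Q = A × v_mean = 24.3 × 0.6997 = 17.00 m³/s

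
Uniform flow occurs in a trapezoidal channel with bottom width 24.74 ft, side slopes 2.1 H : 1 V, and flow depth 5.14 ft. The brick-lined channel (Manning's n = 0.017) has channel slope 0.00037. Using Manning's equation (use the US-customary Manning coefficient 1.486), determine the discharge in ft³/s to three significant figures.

742 ft³/s

A = (b + z·y)·y = (24.74 + 2.1×5.14)×5.14 = 182.6 ft²
P = b + 2y√(1+z²) = 24.74 + 2×5.14×√(1+2.1²) = 48.65 ft
R = A/P = 182.6/48.65 = 3.754 ft
Q = (1.486/n)·A·R^(2/3)·S^(1/2) = (1.486/0.017) × 182.6 × 3.754^(2/3) × 0.00037^(1/2) = 741.8 ft³/s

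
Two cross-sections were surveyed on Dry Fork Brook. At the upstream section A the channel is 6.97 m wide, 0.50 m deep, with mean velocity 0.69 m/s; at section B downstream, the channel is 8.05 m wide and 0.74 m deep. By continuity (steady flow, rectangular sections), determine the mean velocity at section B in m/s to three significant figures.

0.404 m/s

Q = A₁V₁ = (6.97×0.50) × 0.69 = 2.405 m³/s
A₂ = 8.05 × 0.74 = 5.957 m²
V₂ = Q/A₂ = 2.405/5.957 = 0.4037 m/s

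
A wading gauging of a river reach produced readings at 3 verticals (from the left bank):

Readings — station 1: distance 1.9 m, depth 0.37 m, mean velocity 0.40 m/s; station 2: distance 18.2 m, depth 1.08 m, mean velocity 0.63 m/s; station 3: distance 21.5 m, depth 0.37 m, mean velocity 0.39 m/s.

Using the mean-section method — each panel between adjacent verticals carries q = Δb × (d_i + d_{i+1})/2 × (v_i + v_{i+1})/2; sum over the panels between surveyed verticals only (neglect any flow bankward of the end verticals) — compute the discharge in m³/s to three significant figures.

7.31 m³/s

Panel 1-2: Δb = 16.3 m, d̄ = (0.37+1.08)/2 = 0.725, v̄ = (0.40+0.63)/2 = 0.515 → q = 16.3×0.725×0.515 = 6.086 m³/s
Panel 2-3: Δb = 3.3 m, d̄ = (1.08+0.37)/2 = 0.725, v̄ = (0.63+0.39)/2 = 0.51 → q = 3.3×0.725×0.51 = 1.220 m³/s
Q = Σ q = 7.306 m³/s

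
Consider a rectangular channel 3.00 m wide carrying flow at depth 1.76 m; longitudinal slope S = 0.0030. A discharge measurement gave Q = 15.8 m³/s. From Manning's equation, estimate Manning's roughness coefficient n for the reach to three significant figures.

A = b·y = 3.00 × 1.76 = 5.280 m²
P = b + 2y = 3.00 + 2×1.76 = 6.520 m
R = A/P = 5.280/6.520 = 0.8098 m
n = (1/Q)·A·R^(2/3)·S^(1/2) = (1/15.8) × 5.280 × 0.8688 × 0.05477 = 0.01590

0.0159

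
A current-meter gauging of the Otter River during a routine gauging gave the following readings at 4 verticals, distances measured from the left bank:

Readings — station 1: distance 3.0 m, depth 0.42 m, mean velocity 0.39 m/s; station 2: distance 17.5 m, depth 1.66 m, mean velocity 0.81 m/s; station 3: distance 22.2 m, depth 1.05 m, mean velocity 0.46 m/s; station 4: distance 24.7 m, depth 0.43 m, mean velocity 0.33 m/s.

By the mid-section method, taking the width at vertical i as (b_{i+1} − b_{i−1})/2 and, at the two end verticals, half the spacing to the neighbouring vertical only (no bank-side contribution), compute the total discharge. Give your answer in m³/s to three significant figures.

w_1 = (17.5 − 3.0)/2 = 7.25 m; q_1 = 0.39 × 0.42 × 7.25 = 1.188 m³/s
w_2 = (22.2 − 3.0)/2 = 9.6 m; q_2 = 0.81 × 1.66 × 9.6 = 12.91 m³/s
w_3 = (24.7 − 17.5)/2 = 3.6 m; q_3 = 0.46 × 1.05 × 3.6 = 1.739 m³/s
w_4 = (24.7 − 22.2)/2 = 1.25 m; q_4 = 0.33 × 0.43 × 1.25 = 0.1774 m³/s
Q = Σ qᵢ = 16.01 m³/s

16.0 m³/s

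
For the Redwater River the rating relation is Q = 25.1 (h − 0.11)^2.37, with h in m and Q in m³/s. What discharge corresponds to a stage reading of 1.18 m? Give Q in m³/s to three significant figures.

Q = 25.1 × (1.18 − 0.11)^2.37 = 25.1 × 1.07^2.37 = 29.47 m³/s

29.5 m³/s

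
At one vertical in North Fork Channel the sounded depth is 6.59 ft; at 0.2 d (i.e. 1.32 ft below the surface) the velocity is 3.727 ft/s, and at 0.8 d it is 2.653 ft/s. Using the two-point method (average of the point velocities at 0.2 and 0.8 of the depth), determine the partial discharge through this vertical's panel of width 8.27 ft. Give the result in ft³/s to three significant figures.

174 ft³/s

v̄ = (3.727 + 2.653) / 2 = 3.190 ft/s
q = v̄ × d × w = 3.190 × 6.59 × 8.27 = 173.9 ft³/s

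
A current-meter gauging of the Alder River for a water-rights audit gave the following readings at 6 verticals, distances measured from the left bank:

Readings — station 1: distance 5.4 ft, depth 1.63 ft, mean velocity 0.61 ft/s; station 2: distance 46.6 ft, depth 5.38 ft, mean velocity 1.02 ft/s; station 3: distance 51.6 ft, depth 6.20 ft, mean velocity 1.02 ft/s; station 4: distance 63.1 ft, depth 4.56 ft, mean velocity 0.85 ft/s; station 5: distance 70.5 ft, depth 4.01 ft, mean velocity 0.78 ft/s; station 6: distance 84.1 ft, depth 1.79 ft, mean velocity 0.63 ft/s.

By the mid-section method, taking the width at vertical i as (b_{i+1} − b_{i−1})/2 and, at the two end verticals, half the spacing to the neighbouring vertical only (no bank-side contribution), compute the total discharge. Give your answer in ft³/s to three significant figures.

w_1 = (46.6 − 5.4)/2 = 20.6 ft; q_1 = 0.61 × 1.63 × 20.6 = 20.48 ft³/s
w_2 = (51.6 − 5.4)/2 = 23.1 ft; q_2 = 1.02 × 5.38 × 23.1 = 126.8 ft³/s
w_3 = (63.1 − 46.6)/2 = 8.25 ft; q_3 = 1.02 × 6.20 × 8.25 = 52.17 ft³/s
w_4 = (70.5 − 51.6)/2 = 9.45 ft; q_4 = 0.85 × 4.56 × 9.45 = 36.63 ft³/s
w_5 = (84.1 − 63.1)/2 = 10.5 ft; q_5 = 0.78 × 4.01 × 10.5 = 32.84 ft³/s
w_6 = (84.1 − 70.5)/2 = 6.8 ft; q_6 = 0.63 × 1.79 × 6.8 = 7.668 ft³/s
Q = Σ qᵢ = 276.6 ft³/s

277 ft³/s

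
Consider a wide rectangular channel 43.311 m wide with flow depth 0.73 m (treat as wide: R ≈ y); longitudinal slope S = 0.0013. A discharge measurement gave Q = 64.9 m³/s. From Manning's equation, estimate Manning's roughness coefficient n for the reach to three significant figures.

0.0142

A = b·y = 43.311 × 0.73 = 31.62 m²
Wide channel: R ≈ y = 0.73 m
n = (1/Q)·A·R^(2/3)·S^(1/2) = (1/64.9) × 31.62 × 0.8107 × 0.03606 = 0.01424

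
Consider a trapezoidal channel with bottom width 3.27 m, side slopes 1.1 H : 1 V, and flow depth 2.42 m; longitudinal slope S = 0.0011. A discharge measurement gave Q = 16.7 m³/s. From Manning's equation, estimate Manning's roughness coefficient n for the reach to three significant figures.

0.0352

A = (b + z·y)·y = (3.27 + 1.1×2.42)×2.42 = 14.36 m²
P = b + 2y√(1+z²) = 3.27 + 2×2.42×√(1+1.1²) = 10.47 m
R = A/P = 14.36/10.47 = 1.372 m
n = (1/Q)·A·R^(2/3)·S^(1/2) = (1/16.7) × 14.36 × 1.235 × 0.03317 = 0.03520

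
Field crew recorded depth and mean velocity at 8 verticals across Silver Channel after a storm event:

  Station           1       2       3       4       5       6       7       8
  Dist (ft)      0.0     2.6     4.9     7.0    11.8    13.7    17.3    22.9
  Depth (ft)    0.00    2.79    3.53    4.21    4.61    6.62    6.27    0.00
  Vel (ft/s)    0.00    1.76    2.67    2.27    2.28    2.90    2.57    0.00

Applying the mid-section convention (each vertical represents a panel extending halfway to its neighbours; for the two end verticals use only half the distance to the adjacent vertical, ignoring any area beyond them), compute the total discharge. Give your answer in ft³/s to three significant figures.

w_2 = (4.9 − 0.0)/2 = 2.45 ft; q_2 = 1.76 × 2.79 × 2.45 = 12.03 ft³/s
w_3 = (7.0 − 2.6)/2 = 2.2 ft; q_3 = 2.67 × 3.53 × 2.2 = 20.74 ft³/s
w_4 = (11.8 − 4.9)/2 = 3.45 ft; q_4 = 2.27 × 4.21 × 3.45 = 32.97 ft³/s
w_5 = (13.7 − 7.0)/2 = 3.35 ft; q_5 = 2.28 × 4.61 × 3.35 = 35.21 ft³/s
w_6 = (17.3 − 11.8)/2 = 2.75 ft; q_6 = 2.90 × 6.62 × 2.75 = 52.79 ft³/s
w_7 = (22.9 − 13.7)/2 = 4.6 ft; q_7 = 2.57 × 6.27 × 4.6 = 74.12 ft³/s
Stations 1, 8 contribute zero (depth or velocity is 0).
Q = Σ qᵢ = 227.9 ft³/s

228 ft³/s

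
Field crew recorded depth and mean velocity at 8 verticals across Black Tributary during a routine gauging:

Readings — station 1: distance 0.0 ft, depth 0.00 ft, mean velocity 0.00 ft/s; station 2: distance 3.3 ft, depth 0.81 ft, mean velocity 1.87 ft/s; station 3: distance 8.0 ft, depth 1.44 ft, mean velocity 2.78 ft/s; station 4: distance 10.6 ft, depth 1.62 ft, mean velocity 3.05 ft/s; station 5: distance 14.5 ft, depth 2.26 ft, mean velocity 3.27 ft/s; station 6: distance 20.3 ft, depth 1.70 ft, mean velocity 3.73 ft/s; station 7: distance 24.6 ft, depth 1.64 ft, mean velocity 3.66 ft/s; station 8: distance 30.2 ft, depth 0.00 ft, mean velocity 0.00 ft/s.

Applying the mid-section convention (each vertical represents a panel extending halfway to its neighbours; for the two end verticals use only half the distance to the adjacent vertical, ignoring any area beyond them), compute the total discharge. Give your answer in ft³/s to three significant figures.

w_2 = (8.0 − 0.0)/2 = 4 ft; q_2 = 1.87 × 0.81 × 4 = 6.059 ft³/s
w_3 = (10.6 − 3.3)/2 = 3.65 ft; q_3 = 2.78 × 1.44 × 3.65 = 14.61 ft³/s
w_4 = (14.5 − 8.0)/2 = 3.25 ft; q_4 = 3.05 × 1.62 × 3.25 = 16.06 ft³/s
w_5 = (20.3 − 10.6)/2 = 4.85 ft; q_5 = 3.27 × 2.26 × 4.85 = 35.84 ft³/s
w_6 = (24.6 − 14.5)/2 = 5.05 ft; q_6 = 3.73 × 1.70 × 5.05 = 32.02 ft³/s
w_7 = (30.2 − 20.3)/2 = 4.95 ft; q_7 = 3.66 × 1.64 × 4.95 = 29.71 ft³/s
Stations 1, 8 contribute zero (depth or velocity is 0).
Q = Σ qᵢ = 134.3 ft³/s

134 ft³/s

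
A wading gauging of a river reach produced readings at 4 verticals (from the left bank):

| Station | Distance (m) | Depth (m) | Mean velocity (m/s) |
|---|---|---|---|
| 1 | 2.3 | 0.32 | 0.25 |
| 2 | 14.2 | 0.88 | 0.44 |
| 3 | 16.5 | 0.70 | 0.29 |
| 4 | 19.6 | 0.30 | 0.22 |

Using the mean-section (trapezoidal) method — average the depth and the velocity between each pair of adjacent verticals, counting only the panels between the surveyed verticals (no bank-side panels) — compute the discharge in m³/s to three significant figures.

3.52 m³/s

Panel 1-2: Δb = 11.9 m, d̄ = (0.32+0.88)/2 = 0.6, v̄ = (0.25+0.44)/2 = 0.345 → q = 11.9×0.6×0.345 = 2.463 m³/s
Panel 2-3: Δb = 2.3 m, d̄ = (0.88+0.70)/2 = 0.79, v̄ = (0.44+0.29)/2 = 0.365 → q = 2.3×0.79×0.365 = 0.6632 m³/s
Panel 3-4: Δb = 3.1 m, d̄ = (0.70+0.30)/2 = 0.5, v̄ = (0.29+0.22)/2 = 0.255 → q = 3.1×0.5×0.255 = 0.3953 m³/s
Q = Σ q = 3.522 m³/s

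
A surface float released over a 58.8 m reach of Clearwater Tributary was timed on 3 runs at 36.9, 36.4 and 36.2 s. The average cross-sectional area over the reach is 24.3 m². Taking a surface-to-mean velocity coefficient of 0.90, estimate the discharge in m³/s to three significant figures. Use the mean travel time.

35.2 m³/s

t̄ = (36.9 + 36.4 + 36.2) / 3 = 36.5 s
v_surface = L / t̄ = 58.8 / 36.5 = 1.611 m/s
v_mean = 0.90 × 1.611 = 1.450 m/s
Q = A × v_mean = 24.3 × 1.450 = 35.23 m³/s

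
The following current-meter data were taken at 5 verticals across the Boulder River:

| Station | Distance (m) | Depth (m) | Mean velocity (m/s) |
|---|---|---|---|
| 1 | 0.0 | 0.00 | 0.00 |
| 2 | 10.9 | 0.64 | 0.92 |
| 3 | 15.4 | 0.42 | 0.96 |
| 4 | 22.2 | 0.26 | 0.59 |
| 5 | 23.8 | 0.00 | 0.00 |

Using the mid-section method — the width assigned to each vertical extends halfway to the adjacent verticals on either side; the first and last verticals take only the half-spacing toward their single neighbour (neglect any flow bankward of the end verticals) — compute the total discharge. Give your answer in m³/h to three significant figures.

26800 m³/h

w_2 = (15.4 − 0.0)/2 = 7.7 m; q_2 = 0.92 × 0.64 × 7.7 = 4.534 m³/s
w_3 = (22.2 − 10.9)/2 = 5.65 m; q_3 = 0.96 × 0.42 × 5.65 = 2.278 m³/s
w_4 = (23.8 − 15.4)/2 = 4.2 m; q_4 = 0.59 × 0.26 × 4.2 = 0.6443 m³/s
Stations 1, 5 contribute zero (depth or velocity is 0).
Q = Σ qᵢ = 7.456 m³/s
= 7.456 × 3600 = 26840 m³/h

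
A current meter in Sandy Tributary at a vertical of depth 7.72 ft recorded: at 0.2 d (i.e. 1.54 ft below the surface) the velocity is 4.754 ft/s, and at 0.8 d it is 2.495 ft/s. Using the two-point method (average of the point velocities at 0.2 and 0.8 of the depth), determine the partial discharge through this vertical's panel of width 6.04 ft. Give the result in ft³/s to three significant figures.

v̄ = (4.754 + 2.495) / 2 = 3.625 ft/s
q = v̄ × d × w = 3.625 × 7.72 × 6.04 = 169.0 ft³/s

169 ft³/s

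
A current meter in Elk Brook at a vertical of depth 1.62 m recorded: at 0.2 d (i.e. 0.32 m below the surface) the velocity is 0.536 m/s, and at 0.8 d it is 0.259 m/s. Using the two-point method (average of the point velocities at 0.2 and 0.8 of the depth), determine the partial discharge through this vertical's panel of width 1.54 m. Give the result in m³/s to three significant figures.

v̄ = (0.536 + 0.259) / 2 = 0.3975 m/s
q = v̄ × d × w = 0.3975 × 1.62 × 1.54 = 0.9917 m³/s

0.992 m³/s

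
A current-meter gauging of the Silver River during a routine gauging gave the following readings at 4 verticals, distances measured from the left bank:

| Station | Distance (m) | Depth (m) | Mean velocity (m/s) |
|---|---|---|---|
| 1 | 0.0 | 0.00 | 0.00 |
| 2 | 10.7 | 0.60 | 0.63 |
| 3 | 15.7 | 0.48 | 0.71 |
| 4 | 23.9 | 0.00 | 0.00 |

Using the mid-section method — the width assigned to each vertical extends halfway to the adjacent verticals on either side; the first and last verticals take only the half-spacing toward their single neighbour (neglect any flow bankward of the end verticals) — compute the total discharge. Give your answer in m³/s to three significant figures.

w_2 = (15.7 − 0.0)/2 = 7.85 m; q_2 = 0.63 × 0.60 × 7.85 = 2.967 m³/s
w_3 = (23.9 − 10.7)/2 = 6.6 m; q_3 = 0.71 × 0.48 × 6.6 = 2.249 m³/s
Stations 1, 4 contribute zero (depth or velocity is 0).
Q = Σ qᵢ = 5.217 m³/s

5.22 m³/s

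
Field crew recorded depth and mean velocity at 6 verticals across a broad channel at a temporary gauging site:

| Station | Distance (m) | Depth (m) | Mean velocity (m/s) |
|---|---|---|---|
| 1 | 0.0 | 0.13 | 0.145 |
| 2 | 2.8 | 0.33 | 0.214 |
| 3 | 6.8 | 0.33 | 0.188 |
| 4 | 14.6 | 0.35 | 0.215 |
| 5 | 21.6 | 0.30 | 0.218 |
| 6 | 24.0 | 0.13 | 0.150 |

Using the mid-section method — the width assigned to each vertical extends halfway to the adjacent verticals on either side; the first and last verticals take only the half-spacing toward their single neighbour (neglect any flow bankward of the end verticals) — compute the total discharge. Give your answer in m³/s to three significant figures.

w_1 = (2.8 − 0.0)/2 = 1.4 m; q_1 = 0.145 × 0.13 × 1.4 = 0.02639 m³/s
w_2 = (6.8 − 0.0)/2 = 3.4 m; q_2 = 0.214 × 0.33 × 3.4 = 0.2401 m³/s
w_3 = (14.6 − 2.8)/2 = 5.9 m; q_3 = 0.188 × 0.33 × 5.9 = 0.3660 m³/s
w_4 = (21.6 − 6.8)/2 = 7.4 m; q_4 = 0.215 × 0.35 × 7.4 = 0.5569 m³/s
w_5 = (24.0 − 14.6)/2 = 4.7 m; q_5 = 0.218 × 0.30 × 4.7 = 0.3074 m³/s
w_6 = (24.0 − 21.6)/2 = 1.2 m; q_6 = 0.150 × 0.13 × 1.2 = 0.02340 m³/s
Q = Σ qᵢ = 1.520 m³/s

1.52 m³/s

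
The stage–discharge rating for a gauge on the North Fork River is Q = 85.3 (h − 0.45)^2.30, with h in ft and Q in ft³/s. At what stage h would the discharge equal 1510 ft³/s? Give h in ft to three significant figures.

3.94 ft

h − h₀ = (Q/C)^(1/b) = (1510/85.3)^(1/2.30) = 3.488 ft
h = 0.45 + 3.488 = 3.938 ft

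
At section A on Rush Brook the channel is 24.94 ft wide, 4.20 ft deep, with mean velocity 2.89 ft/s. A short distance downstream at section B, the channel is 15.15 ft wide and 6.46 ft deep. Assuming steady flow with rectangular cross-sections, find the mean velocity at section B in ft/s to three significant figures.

3.09 ft/s

Q = A₁V₁ = (24.94×4.20) × 2.89 = 302.7 ft³/s
A₂ = 15.15 × 6.46 = 97.87 ft²
V₂ = Q/A₂ = 302.7/97.87 = 3.093 ft/s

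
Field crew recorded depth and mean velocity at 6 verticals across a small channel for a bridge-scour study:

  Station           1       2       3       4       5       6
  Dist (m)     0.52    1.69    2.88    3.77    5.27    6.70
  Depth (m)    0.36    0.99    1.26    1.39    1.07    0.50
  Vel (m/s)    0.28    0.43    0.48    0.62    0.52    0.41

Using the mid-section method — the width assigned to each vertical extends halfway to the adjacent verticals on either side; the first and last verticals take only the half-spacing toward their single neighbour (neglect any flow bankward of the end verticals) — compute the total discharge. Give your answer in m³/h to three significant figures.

w_1 = (1.69 − 0.52)/2 = 0.585 m; q_1 = 0.28 × 0.36 × 0.585 = 0.05897 m³/s
w_2 = (2.88 − 0.52)/2 = 1.18 m; q_2 = 0.43 × 0.99 × 1.18 = 0.5023 m³/s
w_3 = (3.77 − 1.69)/2 = 1.04 m; q_3 = 0.48 × 1.26 × 1.04 = 0.6290 m³/s
w_4 = (5.27 − 2.88)/2 = 1.195 m; q_4 = 0.62 × 1.39 × 1.195 = 1.030 m³/s
w_5 = (6.70 − 3.77)/2 = 1.465 m; q_5 = 0.52 × 1.07 × 1.465 = 0.8151 m³/s
w_6 = (6.70 − 5.27)/2 = 0.715 m; q_6 = 0.41 × 0.50 × 0.715 = 0.1466 m³/s
Q = Σ qᵢ = 3.182 m³/s
= 3.182 × 3600 = 11450 m³/h

11500 m³/h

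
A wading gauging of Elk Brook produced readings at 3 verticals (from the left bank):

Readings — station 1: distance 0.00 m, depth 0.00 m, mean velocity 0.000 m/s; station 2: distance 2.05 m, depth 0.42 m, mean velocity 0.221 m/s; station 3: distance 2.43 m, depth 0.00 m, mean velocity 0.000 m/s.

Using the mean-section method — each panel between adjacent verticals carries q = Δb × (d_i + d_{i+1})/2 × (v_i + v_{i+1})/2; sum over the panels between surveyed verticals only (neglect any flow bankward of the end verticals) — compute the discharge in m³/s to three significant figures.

Panel 1-2: Δb = 2.05 m, d̄ = (0.00+0.42)/2 = 0.21, v̄ = (0.000+0.221)/2 = 0.1105 → q = 2.05×0.21×0.1105 = 0.04757 m³/s
Panel 2-3: Δb = 0.38 m, d̄ = (0.42+0.00)/2 = 0.21, v̄ = (0.221+0.000)/2 = 0.1105 → q = 0.38×0.21×0.1105 = 0.008818 m³/s
Q = Σ q = 0.05639 m³/s

0.0564 m³/s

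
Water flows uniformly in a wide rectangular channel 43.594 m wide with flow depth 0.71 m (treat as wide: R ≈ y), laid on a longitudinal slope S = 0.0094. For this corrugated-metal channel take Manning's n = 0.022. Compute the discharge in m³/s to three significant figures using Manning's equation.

109 m³/s

A = b·y = 43.594 × 0.71 = 30.95 m²
Wide channel: R ≈ y = 0.71 m
Q = (1/n)·A·R^(2/3)·S^(1/2) = (1/0.022) × 30.95 × 0.7100^(2/3) × 0.0094^(1/2) = 108.6 m³/s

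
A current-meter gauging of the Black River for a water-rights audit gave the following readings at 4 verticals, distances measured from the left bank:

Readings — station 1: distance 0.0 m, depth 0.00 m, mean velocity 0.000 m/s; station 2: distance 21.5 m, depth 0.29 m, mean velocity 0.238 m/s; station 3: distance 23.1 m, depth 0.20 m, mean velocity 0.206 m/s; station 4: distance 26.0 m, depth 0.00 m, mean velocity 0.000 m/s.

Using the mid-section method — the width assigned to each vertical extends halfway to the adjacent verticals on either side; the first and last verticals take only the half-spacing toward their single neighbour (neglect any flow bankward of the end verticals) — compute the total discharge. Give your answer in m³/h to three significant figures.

3200 m³/h

w_2 = (23.1 − 0.0)/2 = 11.55 m; q_2 = 0.238 × 0.29 × 11.55 = 0.7972 m³/s
w_3 = (26.0 − 21.5)/2 = 2.25 m; q_3 = 0.206 × 0.20 × 2.25 = 0.09270 m³/s
Stations 1, 4 contribute zero (depth or velocity is 0).
Q = Σ qᵢ = 0.8899 m³/s
= 0.8899 × 3600 = 3204 m³/h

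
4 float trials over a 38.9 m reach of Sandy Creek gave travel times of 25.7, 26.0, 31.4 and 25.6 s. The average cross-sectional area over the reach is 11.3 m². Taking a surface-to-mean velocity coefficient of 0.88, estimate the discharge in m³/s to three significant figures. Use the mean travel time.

14.2 m³/s

t̄ = (25.7 + 26.0 + 31.4 + 25.6) / 4 = 27.175 s
v_surface = L / t̄ = 38.9 / 27.175 = 1.431 m/s
v_mean = 0.88 × 1.431 = 1.260 m/s
Q = A × v_mean = 11.3 × 1.260 = 14.23 m³/s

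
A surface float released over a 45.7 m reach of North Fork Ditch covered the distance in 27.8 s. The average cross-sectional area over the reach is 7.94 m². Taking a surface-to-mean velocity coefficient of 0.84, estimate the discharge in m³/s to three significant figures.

11.0 m³/s

v_surface = L / t̄ = 45.7 / 27.8 = 1.644 m/s
v_mean = 0.84 × 1.644 = 1.381 m/s
Q = A × v_mean = 7.94 × 1.381 = 10.96 m³/s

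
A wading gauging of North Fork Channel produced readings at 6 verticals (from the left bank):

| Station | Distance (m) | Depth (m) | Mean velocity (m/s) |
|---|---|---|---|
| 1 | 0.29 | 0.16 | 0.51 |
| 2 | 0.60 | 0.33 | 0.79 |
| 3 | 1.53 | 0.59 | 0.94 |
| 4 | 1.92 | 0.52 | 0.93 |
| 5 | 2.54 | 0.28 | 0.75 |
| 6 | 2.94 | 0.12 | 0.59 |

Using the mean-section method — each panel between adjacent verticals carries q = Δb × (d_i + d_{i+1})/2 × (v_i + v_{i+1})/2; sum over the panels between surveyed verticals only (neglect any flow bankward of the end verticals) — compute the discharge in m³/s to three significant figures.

0.884 m³/s

Panel 1-2: Δb = 0.31 m, d̄ = (0.16+0.33)/2 = 0.245, v̄ = (0.51+0.79)/2 = 0.65 → q = 0.31×0.245×0.65 = 0.04937 m³/s
Panel 2-3: Δb = 0.93 m, d̄ = (0.33+0.59)/2 = 0.46, v̄ = (0.79+0.94)/2 = 0.865 → q = 0.93×0.46×0.865 = 0.3700 m³/s
Panel 3-4: Δb = 0.39 m, d̄ = (0.59+0.52)/2 = 0.555, v̄ = (0.94+0.93)/2 = 0.935 → q = 0.39×0.555×0.935 = 0.2024 m³/s
Panel 4-5: Δb = 0.62 m, d̄ = (0.52+0.28)/2 = 0.4, v̄ = (0.93+0.75)/2 = 0.84 → q = 0.62×0.4×0.84 = 0.2083 m³/s
Panel 5-6: Δb = 0.4 m, d̄ = (0.28+0.12)/2 = 0.2, v̄ = (0.75+0.59)/2 = 0.67 → q = 0.4×0.2×0.67 = 0.05360 m³/s
Q = Σ q = 0.8837 m³/s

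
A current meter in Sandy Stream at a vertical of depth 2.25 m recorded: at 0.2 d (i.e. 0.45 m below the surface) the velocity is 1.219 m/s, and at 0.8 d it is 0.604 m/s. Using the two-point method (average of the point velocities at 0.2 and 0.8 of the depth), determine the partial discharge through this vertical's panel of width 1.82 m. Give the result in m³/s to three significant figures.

3.73 m³/s

v̄ = (1.219 + 0.604) / 2 = 0.9115 m/s
q = v̄ × d × w = 0.9115 × 2.25 × 1.82 = 3.733 m³/s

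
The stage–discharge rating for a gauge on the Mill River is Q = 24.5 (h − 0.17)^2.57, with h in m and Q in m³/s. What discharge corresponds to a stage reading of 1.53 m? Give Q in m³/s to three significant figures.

Q = 24.5 × (1.53 − 0.17)^2.57 = 24.5 × 1.36^2.57 = 54.00 m³/s

54.0 m³/s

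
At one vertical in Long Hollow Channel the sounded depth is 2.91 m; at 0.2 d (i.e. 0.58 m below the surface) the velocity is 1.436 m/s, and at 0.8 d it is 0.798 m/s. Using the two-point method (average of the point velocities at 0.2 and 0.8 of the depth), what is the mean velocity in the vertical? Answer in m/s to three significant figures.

v̄ = (1.436 + 0.798) / 2 = 1.117 m/s

1.12 m/s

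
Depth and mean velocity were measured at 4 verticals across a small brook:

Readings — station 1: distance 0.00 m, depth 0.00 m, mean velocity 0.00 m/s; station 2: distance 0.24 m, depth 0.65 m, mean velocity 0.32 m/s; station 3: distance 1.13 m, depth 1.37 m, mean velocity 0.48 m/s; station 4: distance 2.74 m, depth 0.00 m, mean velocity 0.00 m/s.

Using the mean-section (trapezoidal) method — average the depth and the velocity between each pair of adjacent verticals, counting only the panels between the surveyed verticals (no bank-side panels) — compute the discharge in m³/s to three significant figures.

Panel 1-2: Δb = 0.24 m, d̄ = (0.00+0.65)/2 = 0.325, v̄ = (0.00+0.32)/2 = 0.16 → q = 0.24×0.325×0.16 = 0.01248 m³/s
Panel 2-3: Δb = 0.89 m, d̄ = (0.65+1.37)/2 = 1.01, v̄ = (0.32+0.48)/2 = 0.4 → q = 0.89×1.01×0.4 = 0.3596 m³/s
Panel 3-4: Δb = 1.61 m, d̄ = (1.37+0.00)/2 = 0.685, v̄ = (0.48+0.00)/2 = 0.24 → q = 1.61×0.685×0.24 = 0.2647 m³/s
Q = Σ q = 0.6367 m³/s

0.637 m³/s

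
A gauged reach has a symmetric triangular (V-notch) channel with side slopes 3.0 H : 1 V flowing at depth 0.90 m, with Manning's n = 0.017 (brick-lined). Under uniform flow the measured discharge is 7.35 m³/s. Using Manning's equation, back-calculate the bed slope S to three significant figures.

A = z·y² = 3.0×0.90² = 2.430 m²
P = 2y√(1+z²) = 2×0.90×√(1+3.0²) = 5.692 m
R = A/P = 2.430/5.692 = 0.4269 m
S = (Q·n / (1·A·R^(2/3)))² = (7.35×0.017 / (1×2.430×0.5670))² = 0.008225

0.00823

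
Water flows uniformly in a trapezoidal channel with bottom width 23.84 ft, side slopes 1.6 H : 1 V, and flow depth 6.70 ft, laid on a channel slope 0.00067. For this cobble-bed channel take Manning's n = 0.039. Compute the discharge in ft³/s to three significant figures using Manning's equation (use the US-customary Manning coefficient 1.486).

A = (b + z·y)·y = (23.84 + 1.6×6.70)×6.70 = 231.6 ft²
P = b + 2y√(1+z²) = 23.84 + 2×6.70×√(1+1.6²) = 49.12 ft
R = A/P = 231.6/49.12 = 4.714 ft
Q = (1.486/n)·A·R^(2/3)·S^(1/2) = (1.486/0.039) × 231.6 × 4.714^(2/3) × 0.00067^(1/2) = 642.0 ft³/s

642 ft³/s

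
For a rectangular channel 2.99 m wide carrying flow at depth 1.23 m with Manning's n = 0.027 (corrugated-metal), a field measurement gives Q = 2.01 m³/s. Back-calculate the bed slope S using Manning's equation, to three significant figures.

A = b·y = 2.99 × 1.23 = 3.678 m²
P = b + 2y = 2.99 + 2×1.23 = 5.450 m
R = A/P = 3.678/5.450 = 0.6748 m
S = (Q·n / (1·A·R^(2/3)))² = (2.01×0.027 / (1×3.678×0.7693))² = 0.0003679

0.000368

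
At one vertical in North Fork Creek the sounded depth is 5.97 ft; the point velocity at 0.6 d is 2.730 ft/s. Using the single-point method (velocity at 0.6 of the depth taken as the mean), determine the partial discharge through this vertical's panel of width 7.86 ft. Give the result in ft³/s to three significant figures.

128 ft³/s

v̄ = v₀.₆ = 2.730 ft/s
q = v̄ × d × w = 2.730 × 5.97 × 7.86 = 128.1 ft³/s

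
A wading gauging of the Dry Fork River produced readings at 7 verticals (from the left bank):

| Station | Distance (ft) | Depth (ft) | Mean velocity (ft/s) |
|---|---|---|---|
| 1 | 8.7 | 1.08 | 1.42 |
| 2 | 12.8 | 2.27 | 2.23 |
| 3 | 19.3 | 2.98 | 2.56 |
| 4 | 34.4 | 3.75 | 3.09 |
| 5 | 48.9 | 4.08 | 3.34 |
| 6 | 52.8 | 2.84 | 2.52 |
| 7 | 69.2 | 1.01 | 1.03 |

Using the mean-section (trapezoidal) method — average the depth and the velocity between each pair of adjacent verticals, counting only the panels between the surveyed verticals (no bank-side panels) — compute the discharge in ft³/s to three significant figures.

475 ft³/s

Panel 1-2: Δb = 4.1 ft, d̄ = (1.08+2.27)/2 = 1.675, v̄ = (1.42+2.23)/2 = 1.825 → q = 4.1×1.675×1.825 = 12.53 ft³/s
Panel 2-3: Δb = 6.5 ft, d̄ = (2.27+2.98)/2 = 2.625, v̄ = (2.23+2.56)/2 = 2.395 → q = 6.5×2.625×2.395 = 40.86 ft³/s
Panel 3-4: Δb = 15.1 ft, d̄ = (2.98+3.75)/2 = 3.365, v̄ = (2.56+3.09)/2 = 2.825 → q = 15.1×3.365×2.825 = 143.5 ft³/s
Panel 4-5: Δb = 14.5 ft, d̄ = (3.75+4.08)/2 = 3.915, v̄ = (3.09+3.34)/2 = 3.215 → q = 14.5×3.915×3.215 = 182.5 ft³/s
Panel 5-6: Δb = 3.9 ft, d̄ = (4.08+2.84)/2 = 3.46, v̄ = (3.34+2.52)/2 = 2.93 → q = 3.9×3.46×2.93 = 39.54 ft³/s
Panel 6-7: Δb = 16.4 ft, d̄ = (2.84+1.01)/2 = 1.925, v̄ = (2.52+1.03)/2 = 1.775 → q = 16.4×1.925×1.775 = 56.04 ft³/s
Q = Σ q = 475.0 ft³/s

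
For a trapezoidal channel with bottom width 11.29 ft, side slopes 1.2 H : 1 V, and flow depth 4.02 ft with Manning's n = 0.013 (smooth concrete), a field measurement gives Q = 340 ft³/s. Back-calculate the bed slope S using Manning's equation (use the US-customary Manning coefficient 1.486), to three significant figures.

A = (b + z·y)·y = (11.29 + 1.2×4.02)×4.02 = 64.78 ft²
P = b + 2y√(1+z²) = 11.29 + 2×4.02×√(1+1.2²) = 23.85 ft
R = A/P = 64.78/23.85 = 2.716 ft
S = (Q·n / (1.486·A·R^(2/3)))² = (340×0.013 / (1.486×64.78×1.947))² = 0.0005563

0.000556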